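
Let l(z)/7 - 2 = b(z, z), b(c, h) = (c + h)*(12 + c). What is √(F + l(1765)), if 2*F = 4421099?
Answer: √184480934/2 ≈ 6791.2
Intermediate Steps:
F = 4421099/2 (F = (½)*4421099 = 4421099/2 ≈ 2.2105e+6)
b(c, h) = (12 + c)*(c + h)
l(z) = 14 + 14*z² + 168*z (l(z) = 14 + 7*(z² + 12*z + 12*z + z*z) = 14 + 7*(z² + 12*z + 12*z + z²) = 14 + 7*(2*z² + 24*z) = 14 + (14*z² + 168*z) = 14 + 14*z² + 168*z)
√(F + l(1765)) = √(4421099/2 + (14 + 14*1765² + 168*1765)) = √(4421099/2 + (14 + 14*3115225 + 296520)) = √(4421099/2 + (14 + 43613150 + 296520)) = √(4421099/2 + 43909684) = √(92240467/2) = √184480934/2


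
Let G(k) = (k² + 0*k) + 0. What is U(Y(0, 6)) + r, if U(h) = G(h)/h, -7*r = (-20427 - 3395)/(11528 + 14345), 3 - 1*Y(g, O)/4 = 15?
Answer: -8669506/181111 ≈ -47.868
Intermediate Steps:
G(k) = k² (G(k) = (k² + 0) + 0 = k² + 0 = k²)
Y(g, O) = -48 (Y(g, O) = 12 - 4*15 = 12 - 60 = -48)
r = 23822/181111 (r = -(-20427 - 3395)/(7*(11528 + 14345)) = -(-23822)/(7*25873) = -⅐*(-23822/25873) = 23822/181111 ≈ 0.13153)
U(h) = h (U(h) = h²/h = h)
U(Y(0, 6)) + r = -48 + 23822/181111 = -8669506/181111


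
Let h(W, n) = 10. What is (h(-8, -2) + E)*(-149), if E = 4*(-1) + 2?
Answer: -1192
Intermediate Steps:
E = -2 (E = -4 + 2 = -2)
(h(-8, -2) + E)*(-149) = (10 - 2)*(-149) = 8*(-149) = -1192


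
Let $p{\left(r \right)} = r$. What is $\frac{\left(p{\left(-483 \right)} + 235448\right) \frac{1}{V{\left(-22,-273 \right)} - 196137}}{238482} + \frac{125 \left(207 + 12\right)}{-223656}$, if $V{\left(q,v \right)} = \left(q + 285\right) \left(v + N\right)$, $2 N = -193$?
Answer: $- \frac{638315529133555}{5214947221077192} \approx -0.1224$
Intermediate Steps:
$N = - \frac{193}{2}$ ($N = \frac{1}{2} \left(-193\right) = - \frac{193}{2} \approx -96.5$)
$V{\left(q,v \right)} = \left(285 + q\right) \left(- \frac{193}{2} + v\right)$ ($V{\left(q,v \right)} = \left(q + 285\right) \left(v - \frac{193}{2}\right) = \left(285 + q\right) \left(- \frac{193}{2} + v\right)$)
$\frac{\left(p{\left(-483 \right)} + 235448\right) \frac{1}{V{\left(-22,-273 \right)} - 196137}}{238482} + \frac{125 \left(207 + 12\right)}{-223656} = \frac{\left(-483 + 235448\right) \frac{1}{\left(- \frac{55005}{2} + 285 \left(-273\right) - -2123 - -6006\right) - 196137}}{238482} + \frac{125 \left(207 + 12\right)}{-223656} = \frac{234965}{\left(- \frac{55005}{2} - 77805 + 2123 + 6006\right) - 196137} \cdot \frac{1}{238482} + 125 \cdot 219 \left(- \frac{1}{223656}\right) = \frac{234965}{- \frac{194357}{2} - 196137} \cdot \frac{1}{238482} + 27375 \left(- \frac{1}{223656}\right) = \frac{234965}{- \frac{586631}{2}} \cdot \frac{1}{238482} - \frac{9125}{74552} = 234965 \left(- \frac{2}{586631}\right) \frac{1}{238482} - \frac{9125}{74552} = \left(- \frac{469930}{586631}\right) \frac{1}{238482} - \frac{9125}{74552} = - \frac{234965}{69950467071} - \frac{9125}{74552} = - \frac{638315529133555}{5214947221077192}$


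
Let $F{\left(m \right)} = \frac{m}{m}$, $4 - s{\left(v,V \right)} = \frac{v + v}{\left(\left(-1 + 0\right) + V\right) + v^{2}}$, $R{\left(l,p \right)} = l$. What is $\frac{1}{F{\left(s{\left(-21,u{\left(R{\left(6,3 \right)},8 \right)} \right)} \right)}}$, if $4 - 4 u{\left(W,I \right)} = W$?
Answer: $1$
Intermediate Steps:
$u{\left(W,I \right)} = 1 - \frac{W}{4}$
$s{\left(v,V \right)} = 4 - \frac{2 v}{-1 + V + v^{2}}$ ($s{\left(v,V \right)} = 4 - \frac{v + v}{\left(\left(-1 + 0\right) + V\right) + v^{2}} = 4 - \frac{2 v}{\left(-1 + V\right) + v^{2}} = 4 - \frac{2 v}{-1 + V + v^{2}}$)
$F{\left(m \right)} = 1$
$\frac{1}{F{\left(s{\left(-21,u{\left(R{\left(6,3 \right)},8 \right)} \right)} \right)}} = 1^{-1} = 1$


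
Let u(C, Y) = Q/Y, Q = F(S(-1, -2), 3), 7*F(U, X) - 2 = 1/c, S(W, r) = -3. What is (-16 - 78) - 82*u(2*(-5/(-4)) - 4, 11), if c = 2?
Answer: -7443/77 ≈ -96.662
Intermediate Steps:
F(U, X) = 5/14 (F(U, X) = 2/7 + (⅐)/2 = 2/7 + (⅐)*(½) = 2/7 + 1/14 = 5/14)
Q = 5/14 ≈ 0.35714
u(C, Y) = 5/(14*Y)
(-16 - 78) - 82*u(2*(-5/(-4)) - 4, 11) = (-16 - 78) - 205/(7*11) = -94 - 205/(7*11) = -94 - 82*5/154 = -94 - 205/77 = -7443/77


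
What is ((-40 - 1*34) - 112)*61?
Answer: -11346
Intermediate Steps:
((-40 - 1*34) - 112)*61 = ((-40 - 34) - 112)*61 = (-74 - 112)*61 = -186*61 = -11346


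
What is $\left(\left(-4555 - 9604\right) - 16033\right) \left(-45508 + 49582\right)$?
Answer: $-123002208$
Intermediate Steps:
$\left(\left(-4555 - 9604\right) - 16033\right) \left(-45508 + 49582\right) = \left(-14159 - 16033\right) 4074 = \left(-30192\right) 4074 = -123002208$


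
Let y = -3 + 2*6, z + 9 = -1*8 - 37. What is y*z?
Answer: -486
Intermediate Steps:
z = -54 (z = -9 + (-1*8 - 37) = -9 + (-8 - 37) = -9 - 45 = -54)
y = 9 (y = -3 + 12 = 9)
y*z = 9*(-54) = -486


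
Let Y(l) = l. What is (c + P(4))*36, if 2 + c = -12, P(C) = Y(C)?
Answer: -360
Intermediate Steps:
P(C) = C
c = -14 (c = -2 - 12 = -14)
(c + P(4))*36 = (-14 + 4)*36 = -10*36 = -360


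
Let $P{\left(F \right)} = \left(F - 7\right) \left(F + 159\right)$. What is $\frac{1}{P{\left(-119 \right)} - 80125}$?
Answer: $- \frac{1}{85165} \approx -1.1742 \cdot 10^{-5}$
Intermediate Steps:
$P{\left(F \right)} = \left(-7 + F\right) \left(159 + F\right)$
$\frac{1}{P{\left(-119 \right)} - 80125} = \frac{1}{\left(-1113 + \left(-119\right)^{2} + 152 \left(-119\right)\right) - 80125} = \frac{1}{\left(-1113 + 14161 - 18088\right) - 80125} = \frac{1}{-5040 - 80125} = \frac{1}{-85165} = - \frac{1}{85165}$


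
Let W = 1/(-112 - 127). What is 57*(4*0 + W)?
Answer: -57/239 ≈ -0.23849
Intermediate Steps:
W = -1/239 (W = 1/(-239) = -1/239 ≈ -0.0041841)
57*(4*0 + W) = 57*(4*0 - 1/239) = 57*(0 - 1/239) = 57*(-1/239) = -57/239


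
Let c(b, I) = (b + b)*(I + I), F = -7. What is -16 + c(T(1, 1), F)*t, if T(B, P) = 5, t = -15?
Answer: 2084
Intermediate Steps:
c(b, I) = 4*I*b (c(b, I) = (2*b)*(2*I) = 4*I*b)
-16 + c(T(1, 1), F)*t = -16 + (4*(-7)*5)*(-15) = -16 - 140*(-15) = -16 + 2100 = 2084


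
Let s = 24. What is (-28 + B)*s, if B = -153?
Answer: -4344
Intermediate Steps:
(-28 + B)*s = (-28 - 153)*24 = -181*24 = -4344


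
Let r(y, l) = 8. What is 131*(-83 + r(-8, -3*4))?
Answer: -9825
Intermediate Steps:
131*(-83 + r(-8, -3*4)) = 131*(-83 + 8) = 131*(-75) = -9825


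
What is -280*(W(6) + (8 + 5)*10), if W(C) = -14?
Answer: -32480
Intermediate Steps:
-280*(W(6) + (8 + 5)*10) = -280*(-14 + (8 + 5)*10) = -280*(-14 + 13*10) = -280*(-14 + 130) = -280*116 = -32480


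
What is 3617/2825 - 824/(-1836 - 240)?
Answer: 2459173/1466175 ≈ 1.6773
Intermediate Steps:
3617/2825 - 824/(-1836 - 240) = 3617*(1/2825) - 824/(-2076) = 3617/2825 - 824*(-1/2076) = 3617/2825 + 206/519 = 2459173/1466175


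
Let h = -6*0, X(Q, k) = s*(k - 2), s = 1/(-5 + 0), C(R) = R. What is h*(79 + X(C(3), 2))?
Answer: 0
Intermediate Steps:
s = -⅕ (s = 1/(-5) = -⅕ ≈ -0.20000)
X(Q, k) = ⅖ - k/5 (X(Q, k) = -(k - 2)/5 = -(-2 + k)/5 = ⅖ - k/5)
h = 0
h*(79 + X(C(3), 2)) = 0*(79 + (⅖ - ⅕*2)) = 0*(79 + (⅖ - ⅖)) = 0*(79 + 0) = 0*79 = 0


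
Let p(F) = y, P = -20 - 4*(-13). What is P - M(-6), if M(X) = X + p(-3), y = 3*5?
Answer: 23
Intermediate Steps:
P = 32 (P = -20 + 52 = 32)
y = 15
p(F) = 15
M(X) = 15 + X (M(X) = X + 15 = 15 + X)
P - M(-6) = 32 - (15 - 6) = 32 - 1*9 = 32 - 9 = 23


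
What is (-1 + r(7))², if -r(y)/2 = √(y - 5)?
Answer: 9 + 4*√2 ≈ 14.657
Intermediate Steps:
r(y) = -2*√(-5 + y) (r(y) = -2*√(y - 5) = -2*√(-5 + y))
(-1 + r(7))² = (-1 - 2*√(-5 + 7))² = (-1 - 2*√2)²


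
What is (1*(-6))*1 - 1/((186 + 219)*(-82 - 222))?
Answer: -738719/123120 ≈ -6.0000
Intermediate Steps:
(1*(-6))*1 - 1/((186 + 219)*(-82 - 222)) = -6*1 - 1/(405*(-304)) = -6 - 1/(-123120) = -6 - 1*(-1/123120) = -6 + 1/123120 = -738719/123120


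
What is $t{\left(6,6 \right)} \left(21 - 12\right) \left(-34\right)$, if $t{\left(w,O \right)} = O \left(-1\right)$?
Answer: $1836$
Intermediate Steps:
$t{\left(w,O \right)} = - O$
$t{\left(6,6 \right)} \left(21 - 12\right) \left(-34\right) = \left(-1\right) 6 \left(21 - 12\right) \left(-34\right) = \left(-6\right) 9 \left(-34\right) = \left(-54\right) \left(-34\right) = 1836$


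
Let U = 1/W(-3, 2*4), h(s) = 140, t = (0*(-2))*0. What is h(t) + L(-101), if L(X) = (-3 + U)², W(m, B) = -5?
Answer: 3756/25 ≈ 150.24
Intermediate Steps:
t = 0 (t = 0*0 = 0)
U = -⅕ (U = 1/(-5) = -⅕ ≈ -0.20000)
L(X) = 256/25 (L(X) = (-3 - ⅕)² = (-16/5)² = 256/25)
h(t) + L(-101) = 140 + 256/25 = 3756/25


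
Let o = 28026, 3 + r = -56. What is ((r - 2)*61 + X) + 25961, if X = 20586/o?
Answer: 103886471/4671 ≈ 22241.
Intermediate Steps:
r = -59 (r = -3 - 56 = -59)
X = 3431/4671 (X = 20586/28026 = 20586*(1/28026) = 3431/4671 ≈ 0.73453)
((r - 2)*61 + X) + 25961 = ((-59 - 2)*61 + 3431/4671) + 25961 = (-61*61 + 3431/4671) + 25961 = (-3721 + 3431/4671) + 25961 = -17377360/4671 + 25961 = 103886471/4671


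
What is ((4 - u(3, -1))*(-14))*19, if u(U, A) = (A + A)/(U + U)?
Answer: -3458/3 ≈ -1152.7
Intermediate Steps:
u(U, A) = A/U (u(U, A) = (2*A)/((2*U)) = (2*A)*(1/(2*U)) = A/U)
((4 - u(3, -1))*(-14))*19 = ((4 - (-1)/3)*(-14))*19 = ((4 - 1*(-⅓))*(-14))*19 = ((4 + ⅓)*(-14))*19 = ((13/3)*(-14))*19 = -182/3*19 = -3458/3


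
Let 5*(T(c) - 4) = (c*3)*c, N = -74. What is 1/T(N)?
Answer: 5/16448 ≈ 0.00030399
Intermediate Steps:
T(c) = 4 + 3*c**2/5 (T(c) = 4 + ((c*3)*c)/5 = 4 + ((3*c)*c)/5 = 4 + (3*c**2)/5 = 4 + 3*c**2/5)
1/T(N) = 1/(4 + (3/5)*(-74)**2) = 1/(4 + (3/5)*5476) = 1/(4 + 16428/5) = 1/(16448/5) = 5/16448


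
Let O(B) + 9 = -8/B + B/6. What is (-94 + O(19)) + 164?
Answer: 7267/114 ≈ 63.746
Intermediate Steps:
O(B) = -9 - 8/B + B/6 (O(B) = -9 + (-8/B + B/6) = -9 - 8/B + B/6)
(-94 + O(19)) + 164 = (-94 + (-9 - 8/19 + (⅙)*19)) + 164 = (-94 + (-9 - 8*1/19 + 19/6)) + 164 = (-94 + (-9 - 8/19 + 19/6)) + 164 = (-94 - 713/114) + 164 = -11429/114 + 164 = 7267/114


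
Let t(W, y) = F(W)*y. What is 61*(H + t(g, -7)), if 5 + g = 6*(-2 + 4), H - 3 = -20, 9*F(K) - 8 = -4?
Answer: -11041/9 ≈ -1226.8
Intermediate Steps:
F(K) = 4/9 (F(K) = 8/9 + (⅑)*(-4) = 8/9 - 4/9 = 4/9)
H = -17 (H = 3 - 20 = -17)
g = 7 (g = -5 + 6*(-2 + 4) = -5 + 6*2 = -5 + 12 = 7)
t(W, y) = 4*y/9
61*(H + t(g, -7)) = 61*(-17 + (4/9)*(-7)) = 61*(-17 - 28/9) = 61*(-181/9) = -11041/9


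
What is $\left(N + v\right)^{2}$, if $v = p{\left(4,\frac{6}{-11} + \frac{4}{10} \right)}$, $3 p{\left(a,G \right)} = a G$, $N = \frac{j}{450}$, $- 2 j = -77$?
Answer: $\frac{1151329}{98010000} \approx 0.011747$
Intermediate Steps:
$j = \frac{77}{2}$ ($j = \left(- \frac{1}{2}\right) \left(-77\right) = \frac{77}{2} \approx 38.5$)
$N = \frac{77}{900}$ ($N = \frac{77}{2 \cdot 450} = \frac{77}{2} \cdot \frac{1}{450} = \frac{77}{900} \approx 0.085556$)
$p{\left(a,G \right)} = \frac{G a}{3}$ ($p{\left(a,G \right)} = \frac{a G}{3} = \frac{G a}{3}$)
$v = - \frac{32}{165}$ ($v = \frac{1}{3} \left(\frac{6}{-11} + \frac{4}{10}\right) 4 = \frac{1}{3} \left(6 \left(- \frac{1}{11}\right) + 4 \cdot \frac{1}{10}\right) 4 = \frac{1}{3} \left(- \frac{6}{11} + \frac{2}{5}\right) 4 = \frac{1}{3} \left(- \frac{8}{55}\right) 4 = - \frac{32}{165} \approx -0.19394$)
$\left(N + v\right)^{2} = \left(\frac{77}{900} - \frac{32}{165}\right)^{2} = \left(- \frac{1073}{9900}\right)^{2} = \frac{1151329}{98010000}$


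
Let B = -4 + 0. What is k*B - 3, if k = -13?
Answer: 49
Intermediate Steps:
B = -4
k*B - 3 = -13*(-4) - 3 = 52 - 3 = 49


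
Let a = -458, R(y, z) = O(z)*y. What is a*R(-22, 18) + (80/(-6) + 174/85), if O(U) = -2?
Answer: -5141638/255 ≈ -20163.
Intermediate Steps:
R(y, z) = -2*y
a*R(-22, 18) + (80/(-6) + 174/85) = -(-916)*(-22) + (80/(-6) + 174/85) = -458*44 + (80*(-⅙) + 174*(1/85)) = -20152 + (-40/3 + 174/85) = -20152 - 2878/255 = -5141638/255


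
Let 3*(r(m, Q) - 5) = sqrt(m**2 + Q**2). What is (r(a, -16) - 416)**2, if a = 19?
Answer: (1233 - sqrt(617))**2/9 ≈ 1.6218e+5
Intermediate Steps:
r(m, Q) = 5 + sqrt(Q**2 + m**2)/3 (r(m, Q) = 5 + sqrt(m**2 + Q**2)/3 = 5 + sqrt(Q**2 + m**2)/3)
(r(a, -16) - 416)**2 = ((5 + sqrt((-16)**2 + 19**2)/3) - 416)**2 = ((5 + sqrt(256 + 361)/3) - 416)**2 = ((5 + sqrt(617)/3) - 416)**2 = (-411 + sqrt(617)/3)**2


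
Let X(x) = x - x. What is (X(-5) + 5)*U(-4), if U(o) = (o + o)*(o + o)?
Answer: 320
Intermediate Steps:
X(x) = 0
U(o) = 4*o**2 (U(o) = (2*o)*(2*o) = 4*o**2)
(X(-5) + 5)*U(-4) = (0 + 5)*(4*(-4)**2) = 5*(4*16) = 5*64 = 320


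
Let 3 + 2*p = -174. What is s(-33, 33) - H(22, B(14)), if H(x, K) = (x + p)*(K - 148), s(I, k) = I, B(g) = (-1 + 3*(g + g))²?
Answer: 896487/2 ≈ 4.4824e+5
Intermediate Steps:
p = -177/2 (p = -3/2 + (½)*(-174) = -3/2 - 87 = -177/2 ≈ -88.500)
B(g) = (-1 + 6*g)² (B(g) = (-1 + 3*(2*g))² = (-1 + 6*g)²)
H(x, K) = (-148 + K)*(-177/2 + x) (H(x, K) = (x - 177/2)*(K - 148) = (-177/2 + x)*(-148 + K) = (-148 + K)*(-177/2 + x))
s(-33, 33) - H(22, B(14)) = -33 - (13098 - 148*22 - 177*(-1 + 6*14)²/2 + (-1 + 6*14)²*22) = -33 - (13098 - 3256 - 177*(-1 + 84)²/2 + (-1 + 84)²*22) = -33 - (13098 - 3256 - 177/2*83² + 83²*22) = -33 - (13098 - 3256 - 177/2*6889 + 6889*22) = -33 - (13098 - 3256 - 1219353/2 + 151558) = -33 - 1*(-896553/2) = -33 + 896553/2 = 896487/2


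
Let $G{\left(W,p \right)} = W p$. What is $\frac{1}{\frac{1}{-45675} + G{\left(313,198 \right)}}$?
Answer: $\frac{45675}{2830662449} \approx 1.6136 \cdot 10^{-5}$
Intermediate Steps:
$\frac{1}{\frac{1}{-45675} + G{\left(313,198 \right)}} = \frac{1}{\frac{1}{-45675} + 313 \cdot 198} = \frac{1}{- \frac{1}{45675} + 61974} = \frac{1}{\frac{2830662449}{45675}} = \frac{45675}{2830662449}$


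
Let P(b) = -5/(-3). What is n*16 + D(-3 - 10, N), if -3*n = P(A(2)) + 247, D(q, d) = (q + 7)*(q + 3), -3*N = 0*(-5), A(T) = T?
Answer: -11396/9 ≈ -1266.2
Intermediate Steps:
N = 0 (N = -0*(-5) = -⅓*0 = 0)
P(b) = 5/3 (P(b) = -5*(-⅓) = 5/3)
D(q, d) = (3 + q)*(7 + q) (D(q, d) = (7 + q)*(3 + q) = (3 + q)*(7 + q))
n = -746/9 (n = -(5/3 + 247)/3 = -⅓*746/3 = -746/9 ≈ -82.889)
n*16 + D(-3 - 10, N) = -746/9*16 + (21 + (-3 - 10)² + 10*(-3 - 10)) = -11936/9 + (21 + (-13)² + 10*(-13)) = -11936/9 + (21 + 169 - 130) = -11936/9 + 60 = -11396/9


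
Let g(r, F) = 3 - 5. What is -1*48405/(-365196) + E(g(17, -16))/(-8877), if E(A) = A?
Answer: 143473859/1080614964 ≈ 0.13277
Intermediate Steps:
g(r, F) = -2
-1*48405/(-365196) + E(g(17, -16))/(-8877) = -1*48405/(-365196) - 2/(-8877) = -48405*(-1/365196) - 2*(-1/8877) = 16135/121732 + 2/8877 = 143473859/1080614964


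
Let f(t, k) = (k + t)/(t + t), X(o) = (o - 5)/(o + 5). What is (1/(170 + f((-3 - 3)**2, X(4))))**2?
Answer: 419904/12206493289 ≈ 3.4400e-5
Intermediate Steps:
X(o) = (-5 + o)/(5 + o)
f(t, k) = (k + t)/(2*t) (f(t, k) = (k + t)/((2*t)) = (k + t)*(1/(2*t)) = (k + t)/(2*t))
(1/(170 + f((-3 - 3)**2, X(4))))**2 = (1/(170 + ((-5 + 4)/(5 + 4) + (-3 - 3)**2)/(2*((-3 - 3)**2))))**2 = (1/(170 + (-1/9 + (-6)**2)/(2*((-6)**2))))**2 = (1/(170 + (1/2)*((1/9)*(-1) + 36)/36))**2 = (1/(170 + (1/2)*(1/36)*(-1/9 + 36)))**2 = (1/(170 + (1/2)*(1/36)*(323/9)))**2 = (1/(170 + 323/648))**2 = (1/(110483/648))**2 = (648/110483)**2 = 419904/12206493289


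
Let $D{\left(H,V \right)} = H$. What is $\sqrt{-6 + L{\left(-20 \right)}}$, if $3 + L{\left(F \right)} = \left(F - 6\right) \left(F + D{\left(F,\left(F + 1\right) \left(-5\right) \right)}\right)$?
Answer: $\sqrt{1031} \approx 32.109$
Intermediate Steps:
$L{\left(F \right)} = -3 + 2 F \left(-6 + F\right)$ ($L{\left(F \right)} = -3 + \left(F - 6\right) \left(F + F\right) = -3 + \left(-6 + F\right) 2 F = -3 + 2 F \left(-6 + F\right)$)
$\sqrt{-6 + L{\left(-20 \right)}} = \sqrt{-6 - \left(-237 - 800\right)} = \sqrt{-6 + \left(-3 + 240 + 2 \cdot 400\right)} = \sqrt{-6 + \left(-3 + 240 + 800\right)} = \sqrt{-6 + 1037} = \sqrt{1031}$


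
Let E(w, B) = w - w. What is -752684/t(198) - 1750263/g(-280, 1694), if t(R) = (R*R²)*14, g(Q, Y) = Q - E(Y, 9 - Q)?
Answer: 1698276556927/271683720 ≈ 6250.9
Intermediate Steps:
E(w, B) = 0
g(Q, Y) = Q (g(Q, Y) = Q - 1*0 = Q + 0 = Q)
t(R) = 14*R³ (t(R) = R³*14 = 14*R³)
-752684/t(198) - 1750263/g(-280, 1694) = -752684/(14*198³) - 1750263/(-280) = -752684/(14*7762392) - 1750263*(-1/280) = -752684/108673488 + 1750263/280 = -752684*1/108673488 + 1750263/280 = -188171/27168372 + 1750263/280 = 1698276556927/271683720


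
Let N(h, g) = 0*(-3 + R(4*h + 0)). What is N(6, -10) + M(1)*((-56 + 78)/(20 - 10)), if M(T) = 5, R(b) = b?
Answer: 11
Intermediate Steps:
N(h, g) = 0 (N(h, g) = 0*(-3 + (4*h + 0)) = 0*(-3 + 4*h) = 0)
N(6, -10) + M(1)*((-56 + 78)/(20 - 10)) = 0 + 5*((-56 + 78)/(20 - 10)) = 0 + 5*(22/10) = 0 + 5*(22*(⅒)) = 0 + 5*(11/5) = 0 + 11 = 11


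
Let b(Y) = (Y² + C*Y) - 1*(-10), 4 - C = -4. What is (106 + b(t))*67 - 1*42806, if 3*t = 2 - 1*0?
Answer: -311822/9 ≈ -34647.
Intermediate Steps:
C = 8 (C = 4 - 1*(-4) = 4 + 4 = 8)
t = ⅔ (t = (2 - 1*0)/3 = (2 + 0)/3 = (⅓)*2 = ⅔ ≈ 0.66667)
b(Y) = 10 + Y² + 8*Y (b(Y) = (Y² + 8*Y) - 1*(-10) = (Y² + 8*Y) + 10 = 10 + Y² + 8*Y)
(106 + b(t))*67 - 1*42806 = (106 + (10 + (⅔)² + 8*(⅔)))*67 - 1*42806 = (106 + (10 + 4/9 + 16/3))*67 - 42806 = (106 + 142/9)*67 - 42806 = (1096/9)*67 - 42806 = 73432/9 - 42806 = -311822/9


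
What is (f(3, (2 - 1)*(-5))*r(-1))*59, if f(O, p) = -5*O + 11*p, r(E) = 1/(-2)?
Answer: 2065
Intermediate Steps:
r(E) = -1/2
(f(3, (2 - 1)*(-5))*r(-1))*59 = ((-5*3 + 11*((2 - 1)*(-5)))*(-1/2))*59 = ((-15 + 11*(1*(-5)))*(-1/2))*59 = ((-15 + 11*(-5))*(-1/2))*59 = ((-15 - 55)*(-1/2))*59 = -70*(-1/2)*59 = 35*59 = 2065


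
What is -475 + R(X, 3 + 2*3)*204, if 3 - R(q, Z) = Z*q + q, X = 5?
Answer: -10063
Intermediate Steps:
R(q, Z) = 3 - q - Z*q (R(q, Z) = 3 - (Z*q + q) = 3 - (q + Z*q) = 3 + (-q - Z*q) = 3 - q - Z*q)
-475 + R(X, 3 + 2*3)*204 = -475 + (3 - 1*5 - 1*(3 + 2*3)*5)*204 = -475 + (3 - 5 - 1*(3 + 6)*5)*204 = -475 + (3 - 5 - 1*9*5)*204 = -475 + (3 - 5 - 45)*204 = -475 - 47*204 = -475 - 9588 = -10063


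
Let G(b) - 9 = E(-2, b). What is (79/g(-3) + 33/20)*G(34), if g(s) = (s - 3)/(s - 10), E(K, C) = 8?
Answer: 176273/60 ≈ 2937.9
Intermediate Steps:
g(s) = (-3 + s)/(-10 + s)
G(b) = 17 (G(b) = 9 + 8 = 17)
(79/g(-3) + 33/20)*G(34) = (79/(((-3 - 3)/(-10 - 3))) + 33/20)*17 = (79/((-6/(-13))) + 33*(1/20))*17 = (79/((-1/13*(-6))) + 33/20)*17 = (79/(6/13) + 33/20)*17 = (79*(13/6) + 33/20)*17 = (1027/6 + 33/20)*17 = (10369/60)*17 = 176273/60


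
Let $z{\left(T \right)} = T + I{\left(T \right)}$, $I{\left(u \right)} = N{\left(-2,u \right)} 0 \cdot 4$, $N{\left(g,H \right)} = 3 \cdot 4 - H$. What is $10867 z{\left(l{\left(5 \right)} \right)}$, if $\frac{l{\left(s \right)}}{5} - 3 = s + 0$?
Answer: $434680$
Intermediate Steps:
$N{\left(g,H \right)} = 12 - H$
$I{\left(u \right)} = 0$ ($I{\left(u \right)} = \left(12 - u\right) 0 \cdot 4 = 0 \cdot 4 = 0$)
$l{\left(s \right)} = 15 + 5 s$ ($l{\left(s \right)} = 15 + 5 \left(s + 0\right) = 15 + 5 s$)
$z{\left(T \right)} = T$ ($z{\left(T \right)} = T + 0 = T$)
$10867 z{\left(l{\left(5 \right)} \right)} = 10867 \left(15 + 5 \cdot 5\right) = 10867 \left(15 + 25\right) = 10867 \cdot 40 = 434680$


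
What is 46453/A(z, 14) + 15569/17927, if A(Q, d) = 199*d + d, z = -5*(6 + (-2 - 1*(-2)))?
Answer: 17884819/1024400 ≈ 17.459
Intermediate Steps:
z = -30 (z = -5*(6 + (-2 + 2)) = -5*(6 + 0) = -5*6 = -30)
A(Q, d) = 200*d
46453/A(z, 14) + 15569/17927 = 46453/((200*14)) + 15569/17927 = 46453/2800 + 15569*(1/17927) = 46453*(1/2800) + 15569/17927 = 46453/2800 + 15569/17927 = 17884819/1024400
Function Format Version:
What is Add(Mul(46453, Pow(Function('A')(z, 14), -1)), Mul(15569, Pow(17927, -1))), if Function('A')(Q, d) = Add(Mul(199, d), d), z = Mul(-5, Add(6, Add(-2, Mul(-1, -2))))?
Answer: Rational(17884819, 1024400) ≈ 17.459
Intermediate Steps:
z = -30 (z = Mul(-5, Add(6, Add(-2, 2))) = Mul(-5, Add(6, 0)) = Mul(-5, 6) = -30)
Function('A')(Q, d) = Mul(200, d)
Add(Mul(46453, Pow(Function('A')(z, 14), -1)), Mul(15569, Pow(17927, -1))) = Add(Mul(46453, Pow(Mul(200, 14), -1)), Mul(15569, Pow(17927, -1))) = Add(Mul(46453, Pow(2800, -1)), Mul(15569, Rational(1, 17927))) = Add(Mul(46453, Rational(1, 2800)), Rational(15569, 17927)) = Add(Rational(46453, 2800), Rational(15569, 17927)) = Rational(17884819, 1024400)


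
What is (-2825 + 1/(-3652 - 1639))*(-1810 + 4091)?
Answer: -34094280356/5291 ≈ -6.4438e+6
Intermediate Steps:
(-2825 + 1/(-3652 - 1639))*(-1810 + 4091) = (-2825 + 1/(-5291))*2281 = (-2825 - 1/5291)*2281 = -14947076/5291*2281 = -34094280356/5291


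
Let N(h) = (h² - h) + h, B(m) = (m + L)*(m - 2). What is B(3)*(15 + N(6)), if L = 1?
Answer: 204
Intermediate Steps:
B(m) = (1 + m)*(-2 + m) (B(m) = (m + 1)*(m - 2) = (1 + m)*(-2 + m))
N(h) = h²
B(3)*(15 + N(6)) = (-2 + 3² - 1*3)*(15 + 6²) = (-2 + 9 - 3)*(15 + 36) = 4*51 = 204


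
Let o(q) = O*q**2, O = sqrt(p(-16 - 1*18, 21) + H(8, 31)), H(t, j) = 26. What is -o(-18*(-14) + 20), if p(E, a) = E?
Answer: -147968*I*sqrt(2) ≈ -2.0926e+5*I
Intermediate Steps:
O = 2*I*sqrt(2) (O = sqrt((-16 - 1*18) + 26) = sqrt((-16 - 18) + 26) = sqrt(-34 + 26) = sqrt(-8) = 2*I*sqrt(2) ≈ 2.8284*I)
o(q) = 2*I*sqrt(2)*q**2 (o(q) = (2*I*sqrt(2))*q**2 = 2*I*sqrt(2)*q**2)
-o(-18*(-14) + 20) = -2*I*sqrt(2)*(-18*(-14) + 20)**2 = -2*I*sqrt(2)*(252 + 20)**2 = -2*I*sqrt(2)*272**2 = -2*I*sqrt(2)*73984 = -147968*I*sqrt(2)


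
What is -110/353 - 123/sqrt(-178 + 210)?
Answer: -110/353 - 123*sqrt(2)/8 ≈ -22.055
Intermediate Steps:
-110/353 - 123/sqrt(-178 + 210) = -110*1/353 - 123*sqrt(2)/8 = -110/353 - 123*sqrt(2)/8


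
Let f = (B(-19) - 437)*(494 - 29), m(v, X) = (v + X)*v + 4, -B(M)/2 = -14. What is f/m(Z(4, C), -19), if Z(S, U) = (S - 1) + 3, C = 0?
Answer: 190185/74 ≈ 2570.1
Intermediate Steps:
B(M) = 28 (B(M) = -2*(-14) = 28)
Z(S, U) = 2 + S (Z(S, U) = (-1 + S) + 3 = 2 + S)
m(v, X) = 4 + v*(X + v) (m(v, X) = (X + v)*v + 4 = v*(X + v) + 4 = 4 + v*(X + v))
f = -190185 (f = (28 - 437)*(494 - 29) = -409*465 = -190185)
f/m(Z(4, C), -19) = -190185/(4 + (2 + 4)**2 - 19*(2 + 4)) = -190185/(4 + 6**2 - 19*6) = -190185/(4 + 36 - 114) = -190185/(-74) = -190185*(-1/74) = 190185/74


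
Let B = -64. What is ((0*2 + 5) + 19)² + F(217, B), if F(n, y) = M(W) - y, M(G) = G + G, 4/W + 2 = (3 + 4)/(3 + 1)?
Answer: 608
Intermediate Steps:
W = -16 (W = 4/(-2 + (3 + 4)/(3 + 1)) = 4/(-2 + 7/4) = 4/(-¼) = 4*(-4) = -16)
M(G) = 2*G
F(n, y) = -32 - y (F(n, y) = 2*(-16) - y = -32 - y)
((0*2 + 5) + 19)² + F(217, B) = ((0*2 + 5) + 19)² + (-32 - 1*(-64)) = ((0 + 5) + 19)² + (-32 + 64) = (5 + 19)² + 32 = 24² + 32 = 576 + 32 = 608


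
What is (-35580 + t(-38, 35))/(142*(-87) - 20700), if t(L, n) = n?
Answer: 35545/33054 ≈ 1.0754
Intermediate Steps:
(-35580 + t(-38, 35))/(142*(-87) - 20700) = (-35580 + 35)/(142*(-87) - 20700) = -35545/(-12354 - 20700) = -35545/(-33054) = -35545*(-1/33054) = 35545/33054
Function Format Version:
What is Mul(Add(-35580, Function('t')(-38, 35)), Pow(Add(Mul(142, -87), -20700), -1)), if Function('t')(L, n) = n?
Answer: Rational(35545, 33054) ≈ 1.0754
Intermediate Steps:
Mul(Add(-35580, Function('t')(-38, 35)), Pow(Add(Mul(142, -87), -20700), -1)) = Mul(Add(-35580, 35), Pow(Add(Mul(142, -87), -20700), -1)) = Mul(-35545, Pow(Add(-12354, -20700), -1)) = Mul(-35545, Pow(-33054, -1)) = Mul(-35545, Rational(-1, 33054)) = Rational(35545, 33054)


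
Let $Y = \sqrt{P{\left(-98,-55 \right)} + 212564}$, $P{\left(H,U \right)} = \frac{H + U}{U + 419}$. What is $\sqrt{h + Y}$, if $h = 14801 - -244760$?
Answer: $\frac{\sqrt{8597698564 + 182 \sqrt{7040956013}}}{182} \approx 509.92$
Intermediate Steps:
$P{\left(H,U \right)} = \frac{H + U}{419 + U}$
$Y = \frac{\sqrt{7040956013}}{182}$ ($Y = \sqrt{\frac{-98 - 55}{419 - 55} + 212564} = \sqrt{\frac{1}{364} \left(-153\right) + 212564} = \sqrt{- \frac{153}{364} + 212564} = \sqrt{\frac{77373143}{364}} = \frac{\sqrt{7040956013}}{182} \approx 461.05$)
$h = 259561$ ($h = 14801 + 244760 = 259561$)
$\sqrt{h + Y} = \sqrt{259561 + \frac{\sqrt{7040956013}}{182}}$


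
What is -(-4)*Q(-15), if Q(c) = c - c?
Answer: 0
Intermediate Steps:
Q(c) = 0
-(-4)*Q(-15) = -(-4)*0 = -1*0 = 0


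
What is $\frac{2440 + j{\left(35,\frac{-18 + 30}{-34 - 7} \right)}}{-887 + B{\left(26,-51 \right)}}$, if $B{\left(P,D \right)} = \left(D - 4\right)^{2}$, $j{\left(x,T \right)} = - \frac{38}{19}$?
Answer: $\frac{1219}{1069} \approx 1.1403$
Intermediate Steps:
$j{\left(x,T \right)} = -2$ ($j{\left(x,T \right)} = \left(-38\right) \frac{1}{19} = -2$)
$B{\left(P,D \right)} = \left(-4 + D\right)^{2}$
$\frac{2440 + j{\left(35,\frac{-18 + 30}{-34 - 7} \right)}}{-887 + B{\left(26,-51 \right)}} = \frac{2440 - 2}{-887 + \left(-4 - 51\right)^{2}} = \frac{2438}{-887 + \left(-55\right)^{2}} = \frac{2438}{-887 + 3025} = \frac{2438}{2138} = 2438 \cdot \frac{1}{2138} = \frac{1219}{1069}$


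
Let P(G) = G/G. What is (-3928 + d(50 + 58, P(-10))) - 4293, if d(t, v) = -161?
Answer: -8382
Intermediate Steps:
P(G) = 1
(-3928 + d(50 + 58, P(-10))) - 4293 = (-3928 - 161) - 4293 = -4089 - 4293 = -8382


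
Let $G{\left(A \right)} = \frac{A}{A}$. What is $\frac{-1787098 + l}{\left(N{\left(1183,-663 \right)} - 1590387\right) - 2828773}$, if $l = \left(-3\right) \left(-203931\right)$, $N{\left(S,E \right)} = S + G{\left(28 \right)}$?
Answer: $\frac{1175305}{4417976} \approx 0.26603$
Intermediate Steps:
$G{\left(A \right)} = 1$
$N{\left(S,E \right)} = 1 + S$ ($N{\left(S,E \right)} = S + 1 = 1 + S$)
$l = 611793$
$\frac{-1787098 + l}{\left(N{\left(1183,-663 \right)} - 1590387\right) - 2828773} = \frac{-1787098 + 611793}{\left(\left(1 + 1183\right) - 1590387\right) - 2828773} = - \frac{1175305}{\left(1184 - 1590387\right) - 2828773} = - \frac{1175305}{-1589203 - 2828773} = - \frac{1175305}{-4417976} = \left(-1175305\right) \left(- \frac{1}{4417976}\right) = \frac{1175305}{4417976}$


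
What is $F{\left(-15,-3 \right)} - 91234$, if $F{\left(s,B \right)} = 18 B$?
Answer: $-91288$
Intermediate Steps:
$F{\left(-15,-3 \right)} - 91234 = 18 \left(-3\right) - 91234 = -54 - 91234 = -91288$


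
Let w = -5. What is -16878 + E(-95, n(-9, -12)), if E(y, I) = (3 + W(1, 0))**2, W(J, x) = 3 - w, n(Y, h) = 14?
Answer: -16757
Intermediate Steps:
W(J, x) = 8 (W(J, x) = 3 - 1*(-5) = 3 + 5 = 8)
E(y, I) = 121 (E(y, I) = (3 + 8)**2 = 11**2 = 121)
-16878 + E(-95, n(-9, -12)) = -16878 + 121 = -16757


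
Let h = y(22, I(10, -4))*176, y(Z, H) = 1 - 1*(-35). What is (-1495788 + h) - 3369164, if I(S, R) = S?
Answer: -4858616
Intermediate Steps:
y(Z, H) = 36 (y(Z, H) = 1 + 35 = 36)
h = 6336 (h = 36*176 = 6336)
(-1495788 + h) - 3369164 = (-1495788 + 6336) - 3369164 = -1489452 - 3369164 = -4858616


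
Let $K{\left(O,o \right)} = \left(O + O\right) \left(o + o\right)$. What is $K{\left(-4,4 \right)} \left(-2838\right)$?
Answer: $181632$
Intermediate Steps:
$K{\left(O,o \right)} = 4 O o$ ($K{\left(O,o \right)} = 2 O 2 o = 4 O o$)
$K{\left(-4,4 \right)} \left(-2838\right) = 4 \left(-4\right) 4 \left(-2838\right) = \left(-64\right) \left(-2838\right) = 181632$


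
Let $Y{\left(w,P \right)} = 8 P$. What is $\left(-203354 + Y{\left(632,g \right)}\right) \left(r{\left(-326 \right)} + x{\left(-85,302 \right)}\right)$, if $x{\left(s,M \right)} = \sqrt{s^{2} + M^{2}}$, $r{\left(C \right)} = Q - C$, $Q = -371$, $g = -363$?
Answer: $9281610 - 206258 \sqrt{98429} \approx -5.5429 \cdot 10^{7}$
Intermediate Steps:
$r{\left(C \right)} = -371 - C$
$x{\left(s,M \right)} = \sqrt{M^{2} + s^{2}}$
$\left(-203354 + Y{\left(632,g \right)}\right) \left(r{\left(-326 \right)} + x{\left(-85,302 \right)}\right) = \left(-203354 + 8 \left(-363\right)\right) \left(\left(-371 - -326\right) + \sqrt{302^{2} + \left(-85\right)^{2}}\right) = \left(-203354 - 2904\right) \left(\left(-371 + 326\right) + \sqrt{91204 + 7225}\right) = - 206258 \left(-45 + \sqrt{98429}\right) = 9281610 - 206258 \sqrt{98429}$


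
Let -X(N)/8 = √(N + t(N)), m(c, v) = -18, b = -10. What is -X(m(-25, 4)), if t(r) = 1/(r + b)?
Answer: 4*I*√3535/7 ≈ 33.975*I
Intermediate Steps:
t(r) = 1/(-10 + r) (t(r) = 1/(r - 10) = 1/(-10 + r))
X(N) = -8*√(N + 1/(-10 + N))
-X(m(-25, 4)) = -(-8)*√((1 - 18*(-10 - 18))/(-10 - 18)) = -(-8)*√((1 - 18*(-28))/(-28)) = -(-8)*√(-(1 + 504)/28) = -(-8)*√(-1/28*505) = -(-8)*√(-505/28) = -(-8)*I*√3535/14 = -(-4)*I*√3535/7 = 4*I*√3535/7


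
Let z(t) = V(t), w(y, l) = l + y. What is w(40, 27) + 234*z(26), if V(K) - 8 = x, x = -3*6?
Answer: -2273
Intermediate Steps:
x = -18
V(K) = -10 (V(K) = 8 - 18 = -10)
z(t) = -10
w(40, 27) + 234*z(26) = (27 + 40) + 234*(-10) = 67 - 2340 = -2273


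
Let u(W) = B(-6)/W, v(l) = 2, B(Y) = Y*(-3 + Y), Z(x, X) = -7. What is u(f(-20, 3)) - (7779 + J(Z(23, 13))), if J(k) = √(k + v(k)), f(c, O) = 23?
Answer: -178863/23 - I*√5 ≈ -7776.6 - 2.2361*I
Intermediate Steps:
J(k) = √(2 + k) (J(k) = √(k + 2) = √(2 + k))
u(W) = 54/W (u(W) = (-6*(-3 - 6))/W = (-6*(-9))/W = 54/W)
u(f(-20, 3)) - (7779 + J(Z(23, 13))) = 54/23 - (7779 + √(2 - 7)) = 54*(1/23) - (7779 + √(-5)) = 54/23 - (7779 + I*√5) = 54/23 + (-7779 - I*√5) = -178863/23 - I*√5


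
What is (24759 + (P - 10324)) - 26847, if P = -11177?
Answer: -23589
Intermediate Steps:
(24759 + (P - 10324)) - 26847 = (24759 + (-11177 - 10324)) - 26847 = (24759 - 21501) - 26847 = 3258 - 26847 = -23589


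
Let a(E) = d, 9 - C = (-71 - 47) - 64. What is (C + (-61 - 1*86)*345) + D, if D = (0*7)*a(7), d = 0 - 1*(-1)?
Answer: -50524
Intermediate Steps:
C = 191 (C = 9 - ((-71 - 47) - 64) = 9 - (-118 - 64) = 9 - 1*(-182) = 9 + 182 = 191)
d = 1 (d = 0 + 1 = 1)
a(E) = 1
D = 0 (D = (0*7)*1 = 0*1 = 0)
(C + (-61 - 1*86)*345) + D = (191 + (-61 - 1*86)*345) + 0 = (191 + (-61 - 86)*345) + 0 = (191 - 147*345) + 0 = (191 - 50715) + 0 = -50524 + 0 = -50524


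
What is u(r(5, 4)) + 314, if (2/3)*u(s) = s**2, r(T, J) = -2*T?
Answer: 464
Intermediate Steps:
u(s) = 3*s**2/2
u(r(5, 4)) + 314 = 3*(-2*5)**2/2 + 314 = (3/2)*(-10)**2 + 314 = (3/2)*100 + 314 = 150 + 314 = 464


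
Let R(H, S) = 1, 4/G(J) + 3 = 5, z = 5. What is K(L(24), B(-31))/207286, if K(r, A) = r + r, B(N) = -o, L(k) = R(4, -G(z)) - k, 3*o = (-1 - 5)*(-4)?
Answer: -23/103643 ≈ -0.00022192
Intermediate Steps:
G(J) = 2 (G(J) = 4/(-3 + 5) = 4/2 = 4*(1/2) = 2)
o = 8 (o = ((-1 - 5)*(-4))/3 = (-6*(-4))/3 = (1/3)*24 = 8)
L(k) = 1 - k
B(N) = -8 (B(N) = -1*8 = -8)
K(r, A) = 2*r
K(L(24), B(-31))/207286 = (2*(1 - 1*24))/207286 = (2*(1 - 24))*(1/207286) = (2*(-23))*(1/207286) = -46*1/207286 = -23/103643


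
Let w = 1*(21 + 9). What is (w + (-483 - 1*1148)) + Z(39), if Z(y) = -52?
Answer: -1653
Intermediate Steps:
w = 30 (w = 1*30 = 30)
(w + (-483 - 1*1148)) + Z(39) = (30 + (-483 - 1*1148)) - 52 = (30 + (-483 - 1148)) - 52 = (30 - 1631) - 52 = -1601 - 52 = -1653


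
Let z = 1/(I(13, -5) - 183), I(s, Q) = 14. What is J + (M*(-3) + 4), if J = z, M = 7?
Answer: -2874/169 ≈ -17.006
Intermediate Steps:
z = -1/169 (z = 1/(14 - 183) = 1/(-169) = -1/169 ≈ -0.0059172)
J = -1/169 ≈ -0.0059172
J + (M*(-3) + 4) = -1/169 + (7*(-3) + 4) = -1/169 + (-21 + 4) = -1/169 - 17 = -2874/169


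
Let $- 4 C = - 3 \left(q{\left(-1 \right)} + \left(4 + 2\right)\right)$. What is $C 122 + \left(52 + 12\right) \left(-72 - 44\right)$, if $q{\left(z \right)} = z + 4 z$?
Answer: $- \frac{14665}{2} \approx -7332.5$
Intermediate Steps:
$q{\left(z \right)} = 5 z$
$C = \frac{3}{4}$ ($C = - \frac{\left(-3\right) \left(5 \left(-1\right) + \left(4 + 2\right)\right)}{4} = - \frac{\left(-3\right) \left(-5 + 6\right)}{4} = - \frac{\left(-3\right) 1}{4} = \left(- \frac{1}{4}\right) \left(-3\right) = \frac{3}{4} \approx 0.75$)
$C 122 + \left(52 + 12\right) \left(-72 - 44\right) = \frac{3}{4} \cdot 122 + \left(52 + 12\right) \left(-72 - 44\right) = \frac{183}{2} + 64 \left(-116\right) = \frac{183}{2} - 7424 = - \frac{14665}{2}$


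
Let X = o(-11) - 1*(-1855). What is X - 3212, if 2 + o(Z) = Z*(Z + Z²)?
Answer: -2569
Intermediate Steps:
o(Z) = -2 + Z*(Z + Z²)
X = 643 (X = (-2 + (-11)² + (-11)³) - 1*(-1855) = (-2 + 121 - 1331) + 1855 = -1212 + 1855 = 643)
X - 3212 = 643 - 3212 = -2569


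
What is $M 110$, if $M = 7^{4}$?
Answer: $264110$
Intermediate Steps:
$M = 2401$
$M 110 = 2401 \cdot 110 = 264110$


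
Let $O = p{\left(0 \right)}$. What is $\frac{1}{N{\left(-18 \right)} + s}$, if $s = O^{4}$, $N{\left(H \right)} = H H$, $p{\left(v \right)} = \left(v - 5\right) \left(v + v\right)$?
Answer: $\frac{1}{324} \approx 0.0030864$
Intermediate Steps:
$p{\left(v \right)} = 2 v \left(-5 + v\right)$ ($p{\left(v \right)} = \left(-5 + v\right) 2 v = 2 v \left(-5 + v\right)$)
$O = 0$ ($O = 2 \cdot 0 \left(-5 + 0\right) = 2 \cdot 0 \left(-5\right) = 0$)
$N{\left(H \right)} = H^{2}$
$s = 0$ ($s = 0^{4} = 0$)
$\frac{1}{N{\left(-18 \right)} + s} = \frac{1}{\left(-18\right)^{2} + 0} = \frac{1}{324 + 0} = \frac{1}{324}$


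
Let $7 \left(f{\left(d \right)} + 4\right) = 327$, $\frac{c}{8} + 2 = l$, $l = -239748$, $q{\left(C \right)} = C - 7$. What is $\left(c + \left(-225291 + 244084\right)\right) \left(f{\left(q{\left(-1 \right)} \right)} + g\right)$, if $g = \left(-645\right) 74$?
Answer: $\frac{633976187877}{7} \approx 9.0568 \cdot 10^{10}$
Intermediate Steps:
$q{\left(C \right)} = -7 + C$
$c = -1918000$ ($c = -16 + 8 \left(-239748\right) = -16 - 1917984 = -1918000$)
$f{\left(d \right)} = \frac{299}{7}$ ($f{\left(d \right)} = -4 + \frac{1}{7} \cdot 327 = -4 + \frac{327}{7} = \frac{299}{7}$)
$g = -47730$
$\left(c + \left(-225291 + 244084\right)\right) \left(f{\left(q{\left(-1 \right)} \right)} + g\right) = \left(-1918000 + \left(-225291 + 244084\right)\right) \left(\frac{299}{7} - 47730\right) = \left(-1918000 + 18793\right) \left(- \frac{333811}{7}\right) = \left(-1899207\right) \left(- \frac{333811}{7}\right) = \frac{633976187877}{7}$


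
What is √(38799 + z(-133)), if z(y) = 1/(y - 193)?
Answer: √4123402198/326 ≈ 196.97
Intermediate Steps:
z(y) = 1/(-193 + y)
√(38799 + z(-133)) = √(38799 + 1/(-193 - 133)) = √(38799 + 1/(-326)) = √(38799 - 1/326) = √(12648473/326) = √4123402198/326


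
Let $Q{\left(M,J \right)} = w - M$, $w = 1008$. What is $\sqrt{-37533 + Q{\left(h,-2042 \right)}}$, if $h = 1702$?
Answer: $i \sqrt{38227} \approx 195.52 i$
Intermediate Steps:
$Q{\left(M,J \right)} = 1008 - M$
$\sqrt{-37533 + Q{\left(h,-2042 \right)}} = \sqrt{-37533 + \left(1008 - 1702\right)} = \sqrt{-37533 - 694} = \sqrt{-38227} = i \sqrt{38227}$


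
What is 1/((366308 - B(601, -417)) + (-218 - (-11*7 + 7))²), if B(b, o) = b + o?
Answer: 1/388028 ≈ 2.5771e-6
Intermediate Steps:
1/((366308 - B(601, -417)) + (-218 - (-11*7 + 7))²) = 1/((366308 - (601 - 417)) + (-218 - (-11*7 + 7))²) = 1/((366308 - 1*184) + (-218 - (-77 + 7))²) = 1/((366308 - 184) + (-218 - 1*(-70))²) = 1/(366124 + (-218 + 70)²) = 1/(366124 + (-148)²) = 1/(366124 + 21904) = 1/388028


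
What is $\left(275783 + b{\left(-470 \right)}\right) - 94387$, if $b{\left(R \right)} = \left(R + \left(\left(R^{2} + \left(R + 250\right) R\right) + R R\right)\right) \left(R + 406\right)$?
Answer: $-34681324$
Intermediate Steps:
$b{\left(R \right)} = \left(406 + R\right) \left(R + 2 R^{2} + R \left(250 + R\right)\right)$ ($b{\left(R \right)} = \left(R + \left(\left(R^{2} + \left(250 + R\right) R\right) + R^{2}\right)\right) \left(406 + R\right) = \left(R + \left(\left(R^{2} + R \left(250 + R\right)\right) + R^{2}\right)\right) \left(406 + R\right) = \left(R + \left(2 R^{2} + R \left(250 + R\right)\right)\right) \left(406 + R\right) = \left(R + 2 R^{2} + R \left(250 + R\right)\right) \left(406 + R\right) = \left(406 + R\right) \left(R + 2 R^{2} + R \left(250 + R\right)\right)$)
$\left(275783 + b{\left(-470 \right)}\right) - 94387 = \left(275783 - 470 \left(101906 + 3 \left(-470\right)^{2} + 1469 \left(-470\right)\right)\right) - 94387 = \left(275783 - 470 \left(101906 + 3 \cdot 220900 - 690430\right)\right) - 94387 = \left(275783 - 470 \left(101906 + 662700 - 690430\right)\right) - 94387 = \left(275783 - 34862720\right) - 94387 = -34586937 - 94387 = -34681324$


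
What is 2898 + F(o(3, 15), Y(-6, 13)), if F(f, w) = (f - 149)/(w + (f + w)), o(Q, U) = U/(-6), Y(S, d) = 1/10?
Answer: 68169/23 ≈ 2963.9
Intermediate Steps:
Y(S, d) = ⅒
o(Q, U) = -U/6 (o(Q, U) = U*(-⅙) = -U/6)
F(f, w) = (-149 + f)/(f + 2*w)
2898 + F(o(3, 15), Y(-6, 13)) = 2898 + (-149 - ⅙*15)/(-⅙*15 + 2*(⅒)) = 2898 + (-149 - 5/2)/(-5/2 + ⅕) = 2898 - 303/2/(-23/10) = 2898 - 10/23*(-303/2) = 2898 + 1515/23 = 68169/23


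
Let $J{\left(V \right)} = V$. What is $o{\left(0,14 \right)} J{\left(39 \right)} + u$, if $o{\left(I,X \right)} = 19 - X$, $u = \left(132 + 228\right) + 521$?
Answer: $1076$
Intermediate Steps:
$u = 881$ ($u = 360 + 521 = 881$)
$o{\left(0,14 \right)} J{\left(39 \right)} + u = \left(19 - 14\right) 39 + 881 = 5 \cdot 39 + 881 = 195 + 881 = 1076$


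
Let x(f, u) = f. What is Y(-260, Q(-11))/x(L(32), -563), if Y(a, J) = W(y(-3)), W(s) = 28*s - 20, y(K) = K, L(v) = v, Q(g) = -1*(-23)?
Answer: -13/4 ≈ -3.2500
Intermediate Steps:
Q(g) = 23
W(s) = -20 + 28*s
Y(a, J) = -104 (Y(a, J) = -20 + 28*(-3) = -20 - 84 = -104)
Y(-260, Q(-11))/x(L(32), -563) = -104/32 = -104*1/32 = -13/4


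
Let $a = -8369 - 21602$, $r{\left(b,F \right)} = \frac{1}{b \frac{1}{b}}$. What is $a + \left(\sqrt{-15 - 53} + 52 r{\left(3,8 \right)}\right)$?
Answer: $-29919 + 2 i \sqrt{17} \approx -29919.0 + 8.2462 i$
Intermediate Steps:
$r{\left(b,F \right)} = 1$ ($r{\left(b,F \right)} = 1^{-1} = 1$)
$a = -29971$ ($a = -8369 - 21602 = -29971$)
$a + \left(\sqrt{-15 - 53} + 52 r{\left(3,8 \right)}\right) = -29971 + \left(\sqrt{-15 - 53} + 52 \cdot 1\right) = -29971 + \left(\sqrt{-68} + 52\right) = -29971 + \left(2 i \sqrt{17} + 52\right) = -29971 + \left(52 + 2 i \sqrt{17}\right) = -29919 + 2 i \sqrt{17}$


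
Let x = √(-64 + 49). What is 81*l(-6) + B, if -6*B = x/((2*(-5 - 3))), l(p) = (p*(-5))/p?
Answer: -405 + I*√15/96 ≈ -405.0 + 0.040344*I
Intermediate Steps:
l(p) = -5 (l(p) = (-5*p)/p = -5)
x = I*√15 (x = √(-15) = I*√15 ≈ 3.873*I)
B = I*√15/96 (B = -I*√15/(6*(2*(-5 - 3))) = -I*√15/(6*(2*(-8))) = -I*√15/(6*(-16)) = -I*√15*(-1)/(6*16) = -(-1)*I*√15/96 = I*√15/96 ≈ 0.040344*I)
81*l(-6) + B = 81*(-5) + I*√15/96 = -405 + I*√15/96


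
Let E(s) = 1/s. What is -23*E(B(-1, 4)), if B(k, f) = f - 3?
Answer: -23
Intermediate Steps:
B(k, f) = -3 + f
-23*E(B(-1, 4)) = -23/(-3 + 4) = -23/1 = -23*1 = -23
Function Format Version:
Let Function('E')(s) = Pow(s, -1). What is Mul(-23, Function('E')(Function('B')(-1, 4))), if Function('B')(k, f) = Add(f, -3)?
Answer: -23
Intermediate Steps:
Function('B')(k, f) = Add(-3, f)
Mul(-23, Function('E')(Function('B')(-1, 4))) = Mul(-23, Pow(Add(-3, 4), -1)) = Mul(-23, Pow(1, -1)) = Mul(-23, 1) = -23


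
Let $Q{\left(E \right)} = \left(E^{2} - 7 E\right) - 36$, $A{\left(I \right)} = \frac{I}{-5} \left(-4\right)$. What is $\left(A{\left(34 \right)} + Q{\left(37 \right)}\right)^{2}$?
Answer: $\frac{30316036}{25} \approx 1.2126 \cdot 10^{6}$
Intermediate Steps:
$A{\left(I \right)} = \frac{4 I}{5}$ ($A{\left(I \right)} = I \left(- \frac{1}{5}\right) \left(-4\right) = - \frac{I}{5} \left(-4\right) = \frac{4 I}{5}$)
$Q{\left(E \right)} = -36 + E^{2} - 7 E$
$\left(A{\left(34 \right)} + Q{\left(37 \right)}\right)^{2} = \left(\frac{4}{5} \cdot 34 - \left(295 - 1369\right)\right)^{2} = \left(\frac{136}{5} - -1074\right)^{2} = \left(\frac{136}{5} + 1074\right)^{2} = \left(\frac{5506}{5}\right)^{2} = \frac{30316036}{25}$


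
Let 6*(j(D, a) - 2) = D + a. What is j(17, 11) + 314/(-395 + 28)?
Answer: 6398/1101 ≈ 5.8111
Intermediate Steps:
j(D, a) = 2 + D/6 + a/6 (j(D, a) = 2 + (D + a)/6 = 2 + (D/6 + a/6) = 2 + D/6 + a/6)
j(17, 11) + 314/(-395 + 28) = (2 + (⅙)*17 + (⅙)*11) + 314/(-395 + 28) = (2 + 17/6 + 11/6) + 314/(-367) = 20/3 + 314*(-1/367) = 20/3 - 314/367 = 6398/1101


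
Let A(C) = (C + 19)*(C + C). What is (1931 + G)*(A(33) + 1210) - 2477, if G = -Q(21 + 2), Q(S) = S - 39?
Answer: 9035497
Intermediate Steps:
Q(S) = -39 + S
A(C) = 2*C*(19 + C) (A(C) = (19 + C)*(2*C) = 2*C*(19 + C))
G = 16 (G = -(-39 + (21 + 2)) = -(-39 + 23) = -1*(-16) = 16)
(1931 + G)*(A(33) + 1210) - 2477 = (1931 + 16)*(2*33*(19 + 33) + 1210) - 2477 = 1947*(2*33*52 + 1210) - 2477 = 1947*(3432 + 1210) - 2477 = 1947*4642 - 2477 = 9037974 - 2477 = 9035497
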